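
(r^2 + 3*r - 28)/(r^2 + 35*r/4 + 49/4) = 4*(r - 4)/(4*r + 7)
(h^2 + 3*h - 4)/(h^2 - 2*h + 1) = (h + 4)/(h - 1)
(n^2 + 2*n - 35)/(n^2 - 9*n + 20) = (n + 7)/(n - 4)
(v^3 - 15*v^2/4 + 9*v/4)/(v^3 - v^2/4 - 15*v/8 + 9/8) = 2*v*(v - 3)/(2*v^2 + v - 3)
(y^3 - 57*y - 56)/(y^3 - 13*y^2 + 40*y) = (y^2 + 8*y + 7)/(y*(y - 5))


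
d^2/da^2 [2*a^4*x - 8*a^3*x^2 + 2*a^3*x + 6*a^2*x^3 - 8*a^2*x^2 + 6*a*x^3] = 4*x*(6*a^2 - 12*a*x + 3*a + 3*x^2 - 4*x)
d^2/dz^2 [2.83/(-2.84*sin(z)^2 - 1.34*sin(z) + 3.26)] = (91.302592*sin(z)^4 + 32.309544*sin(z)^3 - 27.067252*sin(z)^2 - 52.256516*sin(z) - 62.56564)/(2.84*sin(z)^2 + 1.34*sin(z) - 3.26)^3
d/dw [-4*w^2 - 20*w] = -8*w - 20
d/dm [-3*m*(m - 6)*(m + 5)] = -9*m^2 + 6*m + 90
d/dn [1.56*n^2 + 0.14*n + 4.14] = 3.12*n + 0.14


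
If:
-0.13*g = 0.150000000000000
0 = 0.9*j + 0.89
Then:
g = -1.15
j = -0.99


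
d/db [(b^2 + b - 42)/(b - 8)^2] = (76 - 17*b)/(b^3 - 24*b^2 + 192*b - 512)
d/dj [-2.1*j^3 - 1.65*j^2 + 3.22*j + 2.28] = -6.3*j^2 - 3.3*j + 3.22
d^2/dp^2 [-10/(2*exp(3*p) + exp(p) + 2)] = 10*(-2*(6*exp(2*p) + 1)^2*exp(p) + (18*exp(2*p) + 1)*(2*exp(3*p) + exp(p) + 2))*exp(p)/(2*exp(3*p) + exp(p) + 2)^3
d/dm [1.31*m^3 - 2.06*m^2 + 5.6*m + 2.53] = 3.93*m^2 - 4.12*m + 5.6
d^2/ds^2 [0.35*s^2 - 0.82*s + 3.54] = 0.700000000000000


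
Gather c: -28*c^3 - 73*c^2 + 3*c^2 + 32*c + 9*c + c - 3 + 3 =-28*c^3 - 70*c^2 + 42*c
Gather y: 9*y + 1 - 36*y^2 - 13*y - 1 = -36*y^2 - 4*y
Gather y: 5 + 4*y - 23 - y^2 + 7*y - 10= -y^2 + 11*y - 28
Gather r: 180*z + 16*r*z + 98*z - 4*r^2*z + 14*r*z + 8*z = -4*r^2*z + 30*r*z + 286*z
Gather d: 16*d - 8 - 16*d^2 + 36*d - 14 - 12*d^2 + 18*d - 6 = -28*d^2 + 70*d - 28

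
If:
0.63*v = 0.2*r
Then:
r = 3.15*v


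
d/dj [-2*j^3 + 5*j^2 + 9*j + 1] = -6*j^2 + 10*j + 9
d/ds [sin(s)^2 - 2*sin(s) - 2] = 2*(sin(s) - 1)*cos(s)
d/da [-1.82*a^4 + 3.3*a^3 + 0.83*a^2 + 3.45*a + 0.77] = -7.28*a^3 + 9.9*a^2 + 1.66*a + 3.45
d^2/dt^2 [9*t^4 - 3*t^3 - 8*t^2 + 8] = 108*t^2 - 18*t - 16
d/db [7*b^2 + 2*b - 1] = 14*b + 2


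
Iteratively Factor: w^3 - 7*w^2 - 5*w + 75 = (w - 5)*(w^2 - 2*w - 15) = (w - 5)^2*(w + 3)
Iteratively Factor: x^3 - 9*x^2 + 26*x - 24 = (x - 3)*(x^2 - 6*x + 8) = (x - 4)*(x - 3)*(x - 2)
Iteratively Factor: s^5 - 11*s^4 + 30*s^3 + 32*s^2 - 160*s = (s + 2)*(s^4 - 13*s^3 + 56*s^2 - 80*s) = s*(s + 2)*(s^3 - 13*s^2 + 56*s - 80) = s*(s - 5)*(s + 2)*(s^2 - 8*s + 16) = s*(s - 5)*(s - 4)*(s + 2)*(s - 4)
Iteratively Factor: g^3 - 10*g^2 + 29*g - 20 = (g - 4)*(g^2 - 6*g + 5) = (g - 4)*(g - 1)*(g - 5)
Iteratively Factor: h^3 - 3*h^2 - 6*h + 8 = (h - 1)*(h^2 - 2*h - 8) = (h - 4)*(h - 1)*(h + 2)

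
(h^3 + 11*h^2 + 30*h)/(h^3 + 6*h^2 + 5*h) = (h + 6)/(h + 1)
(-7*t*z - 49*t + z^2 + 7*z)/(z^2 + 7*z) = (-7*t + z)/z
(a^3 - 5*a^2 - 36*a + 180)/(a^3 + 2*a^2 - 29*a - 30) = (a - 6)/(a + 1)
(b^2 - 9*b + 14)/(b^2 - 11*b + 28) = (b - 2)/(b - 4)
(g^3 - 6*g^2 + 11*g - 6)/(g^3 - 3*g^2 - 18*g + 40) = (g^2 - 4*g + 3)/(g^2 - g - 20)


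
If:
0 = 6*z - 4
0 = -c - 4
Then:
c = -4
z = 2/3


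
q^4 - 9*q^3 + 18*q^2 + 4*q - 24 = (q - 6)*(q - 2)^2*(q + 1)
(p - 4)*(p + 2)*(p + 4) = p^3 + 2*p^2 - 16*p - 32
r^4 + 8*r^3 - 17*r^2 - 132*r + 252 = (r - 3)*(r - 2)*(r + 6)*(r + 7)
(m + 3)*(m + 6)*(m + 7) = m^3 + 16*m^2 + 81*m + 126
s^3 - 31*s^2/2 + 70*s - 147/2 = (s - 7)^2*(s - 3/2)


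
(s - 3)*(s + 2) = s^2 - s - 6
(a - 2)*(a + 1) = a^2 - a - 2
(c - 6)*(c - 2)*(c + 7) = c^3 - c^2 - 44*c + 84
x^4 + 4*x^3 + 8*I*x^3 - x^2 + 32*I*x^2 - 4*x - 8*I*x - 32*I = (x + 4)*(x + 8*I)*(-I*x + I)*(I*x + I)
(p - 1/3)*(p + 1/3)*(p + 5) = p^3 + 5*p^2 - p/9 - 5/9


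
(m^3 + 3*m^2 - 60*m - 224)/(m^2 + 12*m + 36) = (m^3 + 3*m^2 - 60*m - 224)/(m^2 + 12*m + 36)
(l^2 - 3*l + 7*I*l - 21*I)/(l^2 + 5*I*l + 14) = (l - 3)/(l - 2*I)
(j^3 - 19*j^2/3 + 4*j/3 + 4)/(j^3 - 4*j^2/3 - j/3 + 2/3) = (j - 6)/(j - 1)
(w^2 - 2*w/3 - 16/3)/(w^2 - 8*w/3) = (w + 2)/w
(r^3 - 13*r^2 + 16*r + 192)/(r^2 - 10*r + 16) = (r^2 - 5*r - 24)/(r - 2)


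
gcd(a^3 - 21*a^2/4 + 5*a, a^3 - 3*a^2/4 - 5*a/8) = a^2 - 5*a/4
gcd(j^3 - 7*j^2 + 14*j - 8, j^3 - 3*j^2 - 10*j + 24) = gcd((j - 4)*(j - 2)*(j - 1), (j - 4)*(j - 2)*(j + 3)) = j^2 - 6*j + 8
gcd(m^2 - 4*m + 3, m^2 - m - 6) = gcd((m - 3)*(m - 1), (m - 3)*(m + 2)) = m - 3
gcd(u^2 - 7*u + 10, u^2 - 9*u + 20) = u - 5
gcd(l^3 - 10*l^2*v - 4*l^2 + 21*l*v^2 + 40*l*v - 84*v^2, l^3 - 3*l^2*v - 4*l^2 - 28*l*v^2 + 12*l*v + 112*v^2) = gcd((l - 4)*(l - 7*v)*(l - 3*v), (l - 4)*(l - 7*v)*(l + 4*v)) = -l^2 + 7*l*v + 4*l - 28*v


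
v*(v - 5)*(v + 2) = v^3 - 3*v^2 - 10*v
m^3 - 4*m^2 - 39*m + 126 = (m - 7)*(m - 3)*(m + 6)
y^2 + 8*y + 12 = (y + 2)*(y + 6)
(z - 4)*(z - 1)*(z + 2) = z^3 - 3*z^2 - 6*z + 8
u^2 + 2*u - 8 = (u - 2)*(u + 4)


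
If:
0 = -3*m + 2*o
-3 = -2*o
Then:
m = 1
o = 3/2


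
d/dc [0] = 0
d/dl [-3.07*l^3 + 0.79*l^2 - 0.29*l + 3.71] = -9.21*l^2 + 1.58*l - 0.29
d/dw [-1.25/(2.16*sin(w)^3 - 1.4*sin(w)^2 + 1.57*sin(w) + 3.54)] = (8.1*sin(w)^2 - 3.5*sin(w) + 1.9625)*cos(w)/(2.16*sin(w)^3 - 1.4*sin(w)^2 + 1.57*sin(w) + 3.54)^2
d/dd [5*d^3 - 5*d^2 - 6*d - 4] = 15*d^2 - 10*d - 6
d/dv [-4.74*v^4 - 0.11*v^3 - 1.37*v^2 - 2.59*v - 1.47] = -18.96*v^3 - 0.33*v^2 - 2.74*v - 2.59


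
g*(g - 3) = g^2 - 3*g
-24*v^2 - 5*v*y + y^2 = (-8*v + y)*(3*v + y)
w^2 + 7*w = w*(w + 7)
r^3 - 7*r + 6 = (r - 2)*(r - 1)*(r + 3)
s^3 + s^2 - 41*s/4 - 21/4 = (s - 3)*(s + 1/2)*(s + 7/2)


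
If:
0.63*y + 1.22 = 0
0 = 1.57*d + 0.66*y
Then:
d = 0.81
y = -1.94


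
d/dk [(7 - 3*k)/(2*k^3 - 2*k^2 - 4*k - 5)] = (12*k^3 - 48*k^2 + 28*k + 43)/(4*k^6 - 8*k^5 - 12*k^4 - 4*k^3 + 36*k^2 + 40*k + 25)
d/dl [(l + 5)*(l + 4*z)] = 2*l + 4*z + 5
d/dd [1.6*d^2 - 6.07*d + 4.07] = 3.2*d - 6.07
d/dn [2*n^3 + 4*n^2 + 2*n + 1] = 6*n^2 + 8*n + 2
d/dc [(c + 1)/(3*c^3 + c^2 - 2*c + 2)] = (3*c^3 + c^2 - 2*c - (c + 1)*(9*c^2 + 2*c - 2) + 2)/(3*c^3 + c^2 - 2*c + 2)^2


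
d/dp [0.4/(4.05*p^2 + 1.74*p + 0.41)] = (-3.24*p - 0.696)/(4.05*p^2 + 1.74*p + 0.41)^2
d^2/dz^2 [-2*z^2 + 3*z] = -4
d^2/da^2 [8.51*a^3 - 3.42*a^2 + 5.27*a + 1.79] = 51.06*a - 6.84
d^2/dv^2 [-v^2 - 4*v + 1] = -2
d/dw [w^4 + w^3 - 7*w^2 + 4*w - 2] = 4*w^3 + 3*w^2 - 14*w + 4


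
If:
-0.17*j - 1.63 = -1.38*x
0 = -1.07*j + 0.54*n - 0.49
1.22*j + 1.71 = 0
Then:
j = -1.40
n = -1.87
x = 1.01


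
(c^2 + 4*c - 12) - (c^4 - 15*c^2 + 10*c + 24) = -c^4 + 16*c^2 - 6*c - 36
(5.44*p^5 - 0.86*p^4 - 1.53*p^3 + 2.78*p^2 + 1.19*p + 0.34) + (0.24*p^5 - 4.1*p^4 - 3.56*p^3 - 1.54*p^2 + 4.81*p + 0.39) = 5.68*p^5 - 4.96*p^4 - 5.09*p^3 + 1.24*p^2 + 6.0*p + 0.73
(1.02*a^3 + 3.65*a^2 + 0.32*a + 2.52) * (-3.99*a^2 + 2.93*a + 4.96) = -4.0698*a^5 - 11.5749*a^4 + 14.4769*a^3 + 8.9868*a^2 + 8.9708*a + 12.4992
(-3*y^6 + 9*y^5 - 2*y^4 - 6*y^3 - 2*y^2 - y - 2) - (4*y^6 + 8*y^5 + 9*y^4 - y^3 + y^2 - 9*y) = -7*y^6 + y^5 - 11*y^4 - 5*y^3 - 3*y^2 + 8*y - 2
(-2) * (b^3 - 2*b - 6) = -2*b^3 + 4*b + 12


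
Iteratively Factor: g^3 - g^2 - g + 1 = (g - 1)*(g^2 - 1) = (g - 1)*(g + 1)*(g - 1)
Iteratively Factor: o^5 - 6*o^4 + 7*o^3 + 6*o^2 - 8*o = (o + 1)*(o^4 - 7*o^3 + 14*o^2 - 8*o) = (o - 2)*(o + 1)*(o^3 - 5*o^2 + 4*o) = o*(o - 2)*(o + 1)*(o^2 - 5*o + 4) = o*(o - 4)*(o - 2)*(o + 1)*(o - 1)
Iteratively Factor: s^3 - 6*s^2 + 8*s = (s - 4)*(s^2 - 2*s) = (s - 4)*(s - 2)*(s)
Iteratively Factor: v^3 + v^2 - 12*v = (v)*(v^2 + v - 12) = v*(v - 3)*(v + 4)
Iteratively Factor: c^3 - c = (c)*(c^2 - 1) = c*(c - 1)*(c + 1)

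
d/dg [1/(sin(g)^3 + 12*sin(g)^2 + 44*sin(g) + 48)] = (-24*sin(g) + 3*cos(g)^2 - 47)*cos(g)/(sin(g)^3 + 12*sin(g)^2 + 44*sin(g) + 48)^2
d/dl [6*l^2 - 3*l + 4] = 12*l - 3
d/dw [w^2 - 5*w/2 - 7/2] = 2*w - 5/2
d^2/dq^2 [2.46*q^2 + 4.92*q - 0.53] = 4.92000000000000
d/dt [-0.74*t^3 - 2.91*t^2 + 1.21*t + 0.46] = -2.22*t^2 - 5.82*t + 1.21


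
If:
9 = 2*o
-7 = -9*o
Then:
No Solution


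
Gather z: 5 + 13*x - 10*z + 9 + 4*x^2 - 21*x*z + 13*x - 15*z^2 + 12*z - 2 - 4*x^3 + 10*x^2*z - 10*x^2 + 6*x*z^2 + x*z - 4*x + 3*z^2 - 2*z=-4*x^3 - 6*x^2 + 22*x + z^2*(6*x - 12) + z*(10*x^2 - 20*x) + 12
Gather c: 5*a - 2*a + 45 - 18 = 3*a + 27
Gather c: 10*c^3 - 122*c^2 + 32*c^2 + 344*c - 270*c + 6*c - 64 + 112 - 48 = 10*c^3 - 90*c^2 + 80*c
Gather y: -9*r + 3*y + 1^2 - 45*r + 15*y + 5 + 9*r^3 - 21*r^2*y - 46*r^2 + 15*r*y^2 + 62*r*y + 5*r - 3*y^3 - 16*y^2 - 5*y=9*r^3 - 46*r^2 - 49*r - 3*y^3 + y^2*(15*r - 16) + y*(-21*r^2 + 62*r + 13) + 6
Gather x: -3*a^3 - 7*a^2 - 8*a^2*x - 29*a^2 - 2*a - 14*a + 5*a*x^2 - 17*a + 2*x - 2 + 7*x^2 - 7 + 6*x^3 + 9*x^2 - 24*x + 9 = -3*a^3 - 36*a^2 - 33*a + 6*x^3 + x^2*(5*a + 16) + x*(-8*a^2 - 22)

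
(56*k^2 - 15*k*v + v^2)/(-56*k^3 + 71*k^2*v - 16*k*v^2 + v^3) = 1/(-k + v)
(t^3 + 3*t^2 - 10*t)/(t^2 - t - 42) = t*(-t^2 - 3*t + 10)/(-t^2 + t + 42)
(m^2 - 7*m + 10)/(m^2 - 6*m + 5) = (m - 2)/(m - 1)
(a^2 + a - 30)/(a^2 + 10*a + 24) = (a - 5)/(a + 4)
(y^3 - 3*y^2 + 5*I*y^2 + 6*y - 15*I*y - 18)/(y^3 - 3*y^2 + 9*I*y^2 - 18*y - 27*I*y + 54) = (y - I)/(y + 3*I)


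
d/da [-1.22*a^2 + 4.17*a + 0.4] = 4.17 - 2.44*a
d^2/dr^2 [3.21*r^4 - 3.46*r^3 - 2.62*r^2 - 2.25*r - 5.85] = 38.52*r^2 - 20.76*r - 5.24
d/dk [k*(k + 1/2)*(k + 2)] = 3*k^2 + 5*k + 1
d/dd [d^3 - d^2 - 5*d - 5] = 3*d^2 - 2*d - 5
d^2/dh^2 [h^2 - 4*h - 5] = 2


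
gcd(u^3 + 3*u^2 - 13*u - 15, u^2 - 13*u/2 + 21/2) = u - 3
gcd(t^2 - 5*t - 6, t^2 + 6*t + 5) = t + 1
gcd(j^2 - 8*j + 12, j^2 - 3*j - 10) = 1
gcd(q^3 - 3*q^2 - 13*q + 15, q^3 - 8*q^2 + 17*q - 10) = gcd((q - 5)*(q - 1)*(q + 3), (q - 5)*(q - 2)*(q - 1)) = q^2 - 6*q + 5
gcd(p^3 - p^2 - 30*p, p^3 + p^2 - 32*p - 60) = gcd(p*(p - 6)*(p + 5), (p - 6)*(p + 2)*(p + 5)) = p^2 - p - 30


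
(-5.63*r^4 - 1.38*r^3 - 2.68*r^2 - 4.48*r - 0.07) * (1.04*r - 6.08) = -5.8552*r^5 + 32.7952*r^4 + 5.6032*r^3 + 11.6352*r^2 + 27.1656*r + 0.4256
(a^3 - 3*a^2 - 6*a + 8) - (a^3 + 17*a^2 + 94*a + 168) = -20*a^2 - 100*a - 160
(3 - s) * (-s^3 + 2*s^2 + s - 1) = s^4 - 5*s^3 + 5*s^2 + 4*s - 3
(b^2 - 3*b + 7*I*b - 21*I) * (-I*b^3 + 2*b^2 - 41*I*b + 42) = -I*b^5 + 9*b^4 + 3*I*b^4 - 27*b^3 - 27*I*b^3 + 329*b^2 + 81*I*b^2 - 987*b + 294*I*b - 882*I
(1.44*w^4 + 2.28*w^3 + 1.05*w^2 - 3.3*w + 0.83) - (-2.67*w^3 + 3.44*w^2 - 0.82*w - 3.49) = 1.44*w^4 + 4.95*w^3 - 2.39*w^2 - 2.48*w + 4.32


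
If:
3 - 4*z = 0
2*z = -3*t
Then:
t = -1/2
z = 3/4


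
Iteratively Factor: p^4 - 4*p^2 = (p - 2)*(p^3 + 2*p^2) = p*(p - 2)*(p^2 + 2*p) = p*(p - 2)*(p + 2)*(p)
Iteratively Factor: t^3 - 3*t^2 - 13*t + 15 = (t - 5)*(t^2 + 2*t - 3) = (t - 5)*(t + 3)*(t - 1)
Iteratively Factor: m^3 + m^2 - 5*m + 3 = (m + 3)*(m^2 - 2*m + 1) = (m - 1)*(m + 3)*(m - 1)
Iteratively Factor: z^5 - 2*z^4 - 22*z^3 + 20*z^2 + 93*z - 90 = (z - 1)*(z^4 - z^3 - 23*z^2 - 3*z + 90) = (z - 1)*(z + 3)*(z^3 - 4*z^2 - 11*z + 30) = (z - 1)*(z + 3)^2*(z^2 - 7*z + 10) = (z - 5)*(z - 1)*(z + 3)^2*(z - 2)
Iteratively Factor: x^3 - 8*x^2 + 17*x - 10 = (x - 1)*(x^2 - 7*x + 10) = (x - 5)*(x - 1)*(x - 2)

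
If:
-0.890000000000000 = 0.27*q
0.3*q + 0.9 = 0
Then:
No Solution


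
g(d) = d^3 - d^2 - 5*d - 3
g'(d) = 3*d^2 - 2*d - 5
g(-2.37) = -10.08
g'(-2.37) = 16.59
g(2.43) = -6.71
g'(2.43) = 7.85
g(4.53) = 46.79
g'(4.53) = 47.50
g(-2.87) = -20.53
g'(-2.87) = 25.45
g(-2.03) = -5.34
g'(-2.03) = 11.42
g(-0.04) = -2.80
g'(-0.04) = -4.92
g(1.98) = -9.06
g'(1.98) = 2.80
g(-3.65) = -46.70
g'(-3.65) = 42.27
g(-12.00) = -1815.00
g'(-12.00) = 451.00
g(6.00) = 147.00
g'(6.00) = 91.00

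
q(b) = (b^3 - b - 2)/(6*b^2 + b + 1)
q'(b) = (-12*b - 1)*(b^3 - b - 2)/(6*b^2 + b + 1)^2 + (3*b^2 - 1)/(6*b^2 + b + 1) = ((12*b + 1)*(-b^3 + b + 2) + (3*b^2 - 1)*(6*b^2 + b + 1))/(6*b^2 + b + 1)^2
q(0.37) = -1.06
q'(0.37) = 2.36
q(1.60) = 0.03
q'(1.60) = 0.34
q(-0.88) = -0.38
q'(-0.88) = -0.48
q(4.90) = 0.74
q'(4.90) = 0.18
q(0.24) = -1.40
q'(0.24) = 2.91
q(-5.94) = -0.99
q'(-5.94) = 0.17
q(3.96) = 0.57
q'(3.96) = 0.19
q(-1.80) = -0.32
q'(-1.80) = 0.11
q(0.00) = -2.00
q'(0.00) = 1.00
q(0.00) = -2.00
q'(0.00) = 1.00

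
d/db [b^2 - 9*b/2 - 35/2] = 2*b - 9/2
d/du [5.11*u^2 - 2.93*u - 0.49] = 10.22*u - 2.93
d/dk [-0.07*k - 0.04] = -0.0700000000000000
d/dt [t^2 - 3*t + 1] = 2*t - 3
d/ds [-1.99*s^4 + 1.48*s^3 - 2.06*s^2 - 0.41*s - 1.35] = -7.96*s^3 + 4.44*s^2 - 4.12*s - 0.41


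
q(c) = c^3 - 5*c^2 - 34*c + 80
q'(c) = 3*c^2 - 10*c - 34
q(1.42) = 24.50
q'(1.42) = -42.15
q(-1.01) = 108.21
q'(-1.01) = -20.84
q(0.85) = 48.10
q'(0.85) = -40.33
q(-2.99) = 110.23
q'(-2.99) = 22.72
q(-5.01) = -0.91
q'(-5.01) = 91.40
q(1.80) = 8.43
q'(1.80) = -42.28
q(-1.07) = 109.43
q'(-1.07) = -19.87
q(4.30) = -79.14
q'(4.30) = -21.53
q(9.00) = 98.00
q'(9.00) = 119.00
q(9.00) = 98.00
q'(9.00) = 119.00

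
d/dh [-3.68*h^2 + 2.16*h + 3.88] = 2.16 - 7.36*h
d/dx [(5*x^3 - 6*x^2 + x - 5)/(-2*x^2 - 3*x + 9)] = (-10*x^4 - 30*x^3 + 155*x^2 - 128*x - 6)/(4*x^4 + 12*x^3 - 27*x^2 - 54*x + 81)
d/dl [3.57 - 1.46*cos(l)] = 1.46*sin(l)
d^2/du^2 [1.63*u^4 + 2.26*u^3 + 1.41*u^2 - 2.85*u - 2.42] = 19.56*u^2 + 13.56*u + 2.82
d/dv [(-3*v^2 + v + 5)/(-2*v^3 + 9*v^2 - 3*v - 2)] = (-6*v^4 + 4*v^3 + 30*v^2 - 78*v + 13)/(4*v^6 - 36*v^5 + 93*v^4 - 46*v^3 - 27*v^2 + 12*v + 4)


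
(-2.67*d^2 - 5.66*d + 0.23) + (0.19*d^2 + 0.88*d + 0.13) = -2.48*d^2 - 4.78*d + 0.36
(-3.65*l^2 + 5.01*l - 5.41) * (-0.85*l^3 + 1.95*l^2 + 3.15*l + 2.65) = 3.1025*l^5 - 11.376*l^4 + 2.8705*l^3 - 4.4405*l^2 - 3.765*l - 14.3365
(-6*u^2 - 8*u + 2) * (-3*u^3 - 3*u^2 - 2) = 18*u^5 + 42*u^4 + 18*u^3 + 6*u^2 + 16*u - 4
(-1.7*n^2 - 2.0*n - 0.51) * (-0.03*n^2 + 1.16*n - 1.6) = 0.051*n^4 - 1.912*n^3 + 0.4153*n^2 + 2.6084*n + 0.816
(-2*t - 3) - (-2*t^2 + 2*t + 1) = 2*t^2 - 4*t - 4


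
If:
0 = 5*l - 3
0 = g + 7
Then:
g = -7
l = 3/5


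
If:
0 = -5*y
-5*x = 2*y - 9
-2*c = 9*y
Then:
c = 0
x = 9/5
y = 0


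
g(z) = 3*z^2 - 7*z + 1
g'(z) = 6*z - 7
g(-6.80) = 187.32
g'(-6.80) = -47.80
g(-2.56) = 38.58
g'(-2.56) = -22.36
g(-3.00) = 49.00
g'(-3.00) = -25.00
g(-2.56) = 38.58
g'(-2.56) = -22.36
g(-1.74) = 22.26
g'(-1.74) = -17.44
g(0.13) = 0.14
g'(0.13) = -6.22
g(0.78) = -2.63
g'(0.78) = -2.32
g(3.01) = 7.11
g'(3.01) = 11.06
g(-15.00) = 781.00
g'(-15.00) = -97.00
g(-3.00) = 49.00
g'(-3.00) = -25.00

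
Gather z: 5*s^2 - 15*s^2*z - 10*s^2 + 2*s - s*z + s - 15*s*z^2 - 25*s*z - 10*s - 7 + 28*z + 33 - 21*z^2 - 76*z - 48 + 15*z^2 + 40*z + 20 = -5*s^2 - 7*s + z^2*(-15*s - 6) + z*(-15*s^2 - 26*s - 8) - 2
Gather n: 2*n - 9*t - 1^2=2*n - 9*t - 1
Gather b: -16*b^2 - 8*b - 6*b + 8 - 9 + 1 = -16*b^2 - 14*b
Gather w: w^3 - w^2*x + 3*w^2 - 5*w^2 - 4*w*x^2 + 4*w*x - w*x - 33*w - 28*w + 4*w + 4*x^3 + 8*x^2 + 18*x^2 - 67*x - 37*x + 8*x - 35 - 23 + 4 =w^3 + w^2*(-x - 2) + w*(-4*x^2 + 3*x - 57) + 4*x^3 + 26*x^2 - 96*x - 54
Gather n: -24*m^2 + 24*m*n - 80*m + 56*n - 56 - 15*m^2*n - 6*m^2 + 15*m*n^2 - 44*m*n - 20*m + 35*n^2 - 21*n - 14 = -30*m^2 - 100*m + n^2*(15*m + 35) + n*(-15*m^2 - 20*m + 35) - 70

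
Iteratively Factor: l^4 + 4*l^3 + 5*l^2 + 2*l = (l + 2)*(l^3 + 2*l^2 + l) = l*(l + 2)*(l^2 + 2*l + 1) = l*(l + 1)*(l + 2)*(l + 1)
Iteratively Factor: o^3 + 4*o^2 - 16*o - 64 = (o - 4)*(o^2 + 8*o + 16) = (o - 4)*(o + 4)*(o + 4)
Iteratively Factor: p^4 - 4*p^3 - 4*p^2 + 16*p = (p)*(p^3 - 4*p^2 - 4*p + 16) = p*(p - 2)*(p^2 - 2*p - 8) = p*(p - 2)*(p + 2)*(p - 4)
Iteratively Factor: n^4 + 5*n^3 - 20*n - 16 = (n + 4)*(n^3 + n^2 - 4*n - 4) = (n + 2)*(n + 4)*(n^2 - n - 2) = (n - 2)*(n + 2)*(n + 4)*(n + 1)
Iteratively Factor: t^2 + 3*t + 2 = (t + 2)*(t + 1)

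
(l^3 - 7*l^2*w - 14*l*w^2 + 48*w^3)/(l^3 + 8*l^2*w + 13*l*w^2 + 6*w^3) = (l^3 - 7*l^2*w - 14*l*w^2 + 48*w^3)/(l^3 + 8*l^2*w + 13*l*w^2 + 6*w^3)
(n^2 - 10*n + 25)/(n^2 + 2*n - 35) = (n - 5)/(n + 7)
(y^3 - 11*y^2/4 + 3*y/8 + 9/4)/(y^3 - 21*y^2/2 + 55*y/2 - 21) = (y + 3/4)/(y - 7)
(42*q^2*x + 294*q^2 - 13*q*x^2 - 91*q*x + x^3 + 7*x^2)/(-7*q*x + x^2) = -6*q - 42*q/x + x + 7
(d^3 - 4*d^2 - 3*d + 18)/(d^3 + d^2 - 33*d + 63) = (d + 2)/(d + 7)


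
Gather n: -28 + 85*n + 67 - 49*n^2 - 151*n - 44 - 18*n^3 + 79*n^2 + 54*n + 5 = -18*n^3 + 30*n^2 - 12*n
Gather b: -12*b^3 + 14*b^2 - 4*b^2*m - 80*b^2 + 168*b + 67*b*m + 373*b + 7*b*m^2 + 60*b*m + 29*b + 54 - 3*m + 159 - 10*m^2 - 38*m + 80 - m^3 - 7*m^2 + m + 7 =-12*b^3 + b^2*(-4*m - 66) + b*(7*m^2 + 127*m + 570) - m^3 - 17*m^2 - 40*m + 300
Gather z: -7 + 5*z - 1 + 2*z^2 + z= 2*z^2 + 6*z - 8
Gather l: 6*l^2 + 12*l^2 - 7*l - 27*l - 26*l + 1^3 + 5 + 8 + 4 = 18*l^2 - 60*l + 18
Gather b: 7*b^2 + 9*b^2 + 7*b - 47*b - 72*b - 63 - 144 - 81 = 16*b^2 - 112*b - 288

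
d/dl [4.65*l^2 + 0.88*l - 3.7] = 9.3*l + 0.88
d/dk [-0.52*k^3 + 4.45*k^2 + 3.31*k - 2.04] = -1.56*k^2 + 8.9*k + 3.31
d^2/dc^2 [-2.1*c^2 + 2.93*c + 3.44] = -4.20000000000000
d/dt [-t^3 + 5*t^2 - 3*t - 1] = -3*t^2 + 10*t - 3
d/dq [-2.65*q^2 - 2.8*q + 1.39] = -5.3*q - 2.8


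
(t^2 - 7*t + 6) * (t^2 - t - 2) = t^4 - 8*t^3 + 11*t^2 + 8*t - 12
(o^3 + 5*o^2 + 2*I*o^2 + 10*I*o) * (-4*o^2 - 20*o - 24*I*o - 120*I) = -4*o^5 - 40*o^4 - 32*I*o^4 - 52*o^3 - 320*I*o^3 + 480*o^2 - 800*I*o^2 + 1200*o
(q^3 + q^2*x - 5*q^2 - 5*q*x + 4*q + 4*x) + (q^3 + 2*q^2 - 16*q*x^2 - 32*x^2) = 2*q^3 + q^2*x - 3*q^2 - 16*q*x^2 - 5*q*x + 4*q - 32*x^2 + 4*x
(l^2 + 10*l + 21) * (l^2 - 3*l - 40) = l^4 + 7*l^3 - 49*l^2 - 463*l - 840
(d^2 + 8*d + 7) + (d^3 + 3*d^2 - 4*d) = d^3 + 4*d^2 + 4*d + 7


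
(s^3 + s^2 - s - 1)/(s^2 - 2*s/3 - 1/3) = 3*(s^2 + 2*s + 1)/(3*s + 1)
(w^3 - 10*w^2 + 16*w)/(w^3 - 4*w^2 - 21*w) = (-w^2 + 10*w - 16)/(-w^2 + 4*w + 21)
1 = 1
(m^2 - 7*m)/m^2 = (m - 7)/m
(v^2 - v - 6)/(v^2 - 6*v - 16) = (v - 3)/(v - 8)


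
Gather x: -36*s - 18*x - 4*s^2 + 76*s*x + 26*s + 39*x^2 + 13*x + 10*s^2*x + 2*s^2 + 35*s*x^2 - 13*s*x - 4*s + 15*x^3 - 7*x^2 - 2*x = -2*s^2 - 14*s + 15*x^3 + x^2*(35*s + 32) + x*(10*s^2 + 63*s - 7)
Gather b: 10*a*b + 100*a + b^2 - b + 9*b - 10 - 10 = 100*a + b^2 + b*(10*a + 8) - 20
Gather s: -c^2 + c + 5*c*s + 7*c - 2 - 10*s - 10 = -c^2 + 8*c + s*(5*c - 10) - 12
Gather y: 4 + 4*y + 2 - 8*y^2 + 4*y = -8*y^2 + 8*y + 6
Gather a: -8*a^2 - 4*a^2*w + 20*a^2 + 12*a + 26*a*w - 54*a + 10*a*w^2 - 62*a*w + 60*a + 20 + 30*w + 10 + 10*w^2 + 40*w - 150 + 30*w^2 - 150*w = a^2*(12 - 4*w) + a*(10*w^2 - 36*w + 18) + 40*w^2 - 80*w - 120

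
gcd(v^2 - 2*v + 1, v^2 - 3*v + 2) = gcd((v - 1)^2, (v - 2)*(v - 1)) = v - 1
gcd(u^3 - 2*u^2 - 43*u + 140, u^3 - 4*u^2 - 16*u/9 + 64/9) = u - 4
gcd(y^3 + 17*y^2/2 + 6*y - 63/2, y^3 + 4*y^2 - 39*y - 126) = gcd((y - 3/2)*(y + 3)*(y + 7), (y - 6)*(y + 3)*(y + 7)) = y^2 + 10*y + 21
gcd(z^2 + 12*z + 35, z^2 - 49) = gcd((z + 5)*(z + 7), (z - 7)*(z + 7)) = z + 7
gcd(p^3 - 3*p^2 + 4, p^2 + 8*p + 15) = 1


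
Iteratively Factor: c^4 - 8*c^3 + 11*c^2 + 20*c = (c - 5)*(c^3 - 3*c^2 - 4*c) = (c - 5)*(c + 1)*(c^2 - 4*c) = (c - 5)*(c - 4)*(c + 1)*(c)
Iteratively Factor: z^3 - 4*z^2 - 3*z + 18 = (z + 2)*(z^2 - 6*z + 9) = (z - 3)*(z + 2)*(z - 3)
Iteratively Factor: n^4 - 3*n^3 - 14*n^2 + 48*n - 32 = (n - 1)*(n^3 - 2*n^2 - 16*n + 32) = (n - 4)*(n - 1)*(n^2 + 2*n - 8) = (n - 4)*(n - 2)*(n - 1)*(n + 4)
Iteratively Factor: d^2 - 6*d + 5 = (d - 1)*(d - 5)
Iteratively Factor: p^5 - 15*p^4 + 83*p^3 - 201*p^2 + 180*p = (p - 5)*(p^4 - 10*p^3 + 33*p^2 - 36*p) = (p - 5)*(p - 4)*(p^3 - 6*p^2 + 9*p) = p*(p - 5)*(p - 4)*(p^2 - 6*p + 9) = p*(p - 5)*(p - 4)*(p - 3)*(p - 3)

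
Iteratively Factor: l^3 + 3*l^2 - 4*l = (l + 4)*(l^2 - l) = l*(l + 4)*(l - 1)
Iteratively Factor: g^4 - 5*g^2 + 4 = (g - 1)*(g^3 + g^2 - 4*g - 4) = (g - 2)*(g - 1)*(g^2 + 3*g + 2) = (g - 2)*(g - 1)*(g + 2)*(g + 1)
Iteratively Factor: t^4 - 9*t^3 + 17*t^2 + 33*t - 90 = (t - 3)*(t^3 - 6*t^2 - t + 30) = (t - 3)^2*(t^2 - 3*t - 10) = (t - 5)*(t - 3)^2*(t + 2)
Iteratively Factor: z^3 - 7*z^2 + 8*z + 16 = (z - 4)*(z^2 - 3*z - 4) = (z - 4)*(z + 1)*(z - 4)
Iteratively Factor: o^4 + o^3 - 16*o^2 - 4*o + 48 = (o - 2)*(o^3 + 3*o^2 - 10*o - 24) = (o - 2)*(o + 2)*(o^2 + o - 12) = (o - 3)*(o - 2)*(o + 2)*(o + 4)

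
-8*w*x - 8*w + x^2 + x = (-8*w + x)*(x + 1)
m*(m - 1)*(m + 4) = m^3 + 3*m^2 - 4*m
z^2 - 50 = (z - 5*sqrt(2))*(z + 5*sqrt(2))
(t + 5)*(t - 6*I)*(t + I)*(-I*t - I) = -I*t^4 - 5*t^3 - 6*I*t^3 - 30*t^2 - 11*I*t^2 - 25*t - 36*I*t - 30*I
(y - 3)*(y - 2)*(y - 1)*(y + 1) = y^4 - 5*y^3 + 5*y^2 + 5*y - 6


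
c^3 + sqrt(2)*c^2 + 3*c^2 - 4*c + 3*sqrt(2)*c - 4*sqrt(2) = (c - 1)*(c + 4)*(c + sqrt(2))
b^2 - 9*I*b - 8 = (b - 8*I)*(b - I)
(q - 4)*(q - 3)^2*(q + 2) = q^4 - 8*q^3 + 13*q^2 + 30*q - 72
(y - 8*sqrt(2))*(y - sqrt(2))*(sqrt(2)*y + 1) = sqrt(2)*y^3 - 17*y^2 + 7*sqrt(2)*y + 16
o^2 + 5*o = o*(o + 5)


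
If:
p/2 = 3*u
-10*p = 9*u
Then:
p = 0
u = 0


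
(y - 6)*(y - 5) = y^2 - 11*y + 30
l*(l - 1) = l^2 - l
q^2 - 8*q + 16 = (q - 4)^2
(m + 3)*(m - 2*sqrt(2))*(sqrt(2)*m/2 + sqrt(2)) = sqrt(2)*m^3/2 - 2*m^2 + 5*sqrt(2)*m^2/2 - 10*m + 3*sqrt(2)*m - 12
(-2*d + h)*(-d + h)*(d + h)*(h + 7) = 2*d^3*h + 14*d^3 - d^2*h^2 - 7*d^2*h - 2*d*h^3 - 14*d*h^2 + h^4 + 7*h^3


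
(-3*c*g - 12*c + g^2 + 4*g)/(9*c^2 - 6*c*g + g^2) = (-g - 4)/(3*c - g)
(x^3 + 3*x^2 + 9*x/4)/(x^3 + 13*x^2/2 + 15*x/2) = (x + 3/2)/(x + 5)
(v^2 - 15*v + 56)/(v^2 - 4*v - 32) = (v - 7)/(v + 4)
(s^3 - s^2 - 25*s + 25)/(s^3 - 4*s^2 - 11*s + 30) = (s^2 + 4*s - 5)/(s^2 + s - 6)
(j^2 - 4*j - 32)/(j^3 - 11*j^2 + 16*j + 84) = (j^2 - 4*j - 32)/(j^3 - 11*j^2 + 16*j + 84)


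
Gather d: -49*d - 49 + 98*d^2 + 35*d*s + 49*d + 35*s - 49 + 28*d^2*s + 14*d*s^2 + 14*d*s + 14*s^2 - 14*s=d^2*(28*s + 98) + d*(14*s^2 + 49*s) + 14*s^2 + 21*s - 98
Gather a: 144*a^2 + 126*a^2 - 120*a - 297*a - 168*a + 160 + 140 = 270*a^2 - 585*a + 300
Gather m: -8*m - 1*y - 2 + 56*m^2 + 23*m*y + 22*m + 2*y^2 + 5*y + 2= 56*m^2 + m*(23*y + 14) + 2*y^2 + 4*y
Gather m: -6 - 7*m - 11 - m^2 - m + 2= -m^2 - 8*m - 15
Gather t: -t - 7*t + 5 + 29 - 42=-8*t - 8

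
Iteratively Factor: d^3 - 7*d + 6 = (d + 3)*(d^2 - 3*d + 2) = (d - 1)*(d + 3)*(d - 2)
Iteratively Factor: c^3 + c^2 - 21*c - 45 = (c - 5)*(c^2 + 6*c + 9) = (c - 5)*(c + 3)*(c + 3)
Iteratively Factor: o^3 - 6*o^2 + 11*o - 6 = (o - 2)*(o^2 - 4*o + 3) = (o - 2)*(o - 1)*(o - 3)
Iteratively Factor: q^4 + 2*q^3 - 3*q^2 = (q - 1)*(q^3 + 3*q^2) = (q - 1)*(q + 3)*(q^2) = q*(q - 1)*(q + 3)*(q)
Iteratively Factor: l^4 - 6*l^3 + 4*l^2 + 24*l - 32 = (l - 4)*(l^3 - 2*l^2 - 4*l + 8) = (l - 4)*(l - 2)*(l^2 - 4) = (l - 4)*(l - 2)^2*(l + 2)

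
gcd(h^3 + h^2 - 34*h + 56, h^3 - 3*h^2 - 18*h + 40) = h - 2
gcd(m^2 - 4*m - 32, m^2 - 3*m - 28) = m + 4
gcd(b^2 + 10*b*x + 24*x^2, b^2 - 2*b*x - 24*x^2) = b + 4*x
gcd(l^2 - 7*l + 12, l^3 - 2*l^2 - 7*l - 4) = l - 4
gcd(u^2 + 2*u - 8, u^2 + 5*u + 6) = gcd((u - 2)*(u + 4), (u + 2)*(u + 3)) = 1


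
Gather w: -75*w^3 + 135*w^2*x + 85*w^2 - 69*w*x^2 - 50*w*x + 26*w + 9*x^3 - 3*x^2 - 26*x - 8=-75*w^3 + w^2*(135*x + 85) + w*(-69*x^2 - 50*x + 26) + 9*x^3 - 3*x^2 - 26*x - 8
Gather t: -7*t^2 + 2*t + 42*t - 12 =-7*t^2 + 44*t - 12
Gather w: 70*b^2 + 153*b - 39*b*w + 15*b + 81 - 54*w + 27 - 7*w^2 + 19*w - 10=70*b^2 + 168*b - 7*w^2 + w*(-39*b - 35) + 98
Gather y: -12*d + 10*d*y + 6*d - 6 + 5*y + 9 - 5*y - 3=10*d*y - 6*d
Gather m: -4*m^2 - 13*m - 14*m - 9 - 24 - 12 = -4*m^2 - 27*m - 45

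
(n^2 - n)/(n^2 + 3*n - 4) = n/(n + 4)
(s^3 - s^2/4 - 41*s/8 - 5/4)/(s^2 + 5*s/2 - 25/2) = (4*s^2 + 9*s + 2)/(4*(s + 5))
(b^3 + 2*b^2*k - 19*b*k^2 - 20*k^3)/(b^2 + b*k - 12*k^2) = (b^3 + 2*b^2*k - 19*b*k^2 - 20*k^3)/(b^2 + b*k - 12*k^2)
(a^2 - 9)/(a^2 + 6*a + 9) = (a - 3)/(a + 3)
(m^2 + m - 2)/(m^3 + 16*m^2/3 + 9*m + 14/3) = 3*(m - 1)/(3*m^2 + 10*m + 7)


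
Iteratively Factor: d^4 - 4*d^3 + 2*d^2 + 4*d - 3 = (d - 1)*(d^3 - 3*d^2 - d + 3) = (d - 1)*(d + 1)*(d^2 - 4*d + 3) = (d - 1)^2*(d + 1)*(d - 3)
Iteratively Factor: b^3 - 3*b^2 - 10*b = (b + 2)*(b^2 - 5*b) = b*(b + 2)*(b - 5)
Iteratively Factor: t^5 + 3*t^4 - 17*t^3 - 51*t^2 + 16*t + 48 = (t + 4)*(t^4 - t^3 - 13*t^2 + t + 12) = (t + 3)*(t + 4)*(t^3 - 4*t^2 - t + 4) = (t + 1)*(t + 3)*(t + 4)*(t^2 - 5*t + 4) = (t - 1)*(t + 1)*(t + 3)*(t + 4)*(t - 4)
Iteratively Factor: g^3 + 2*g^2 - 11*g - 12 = (g - 3)*(g^2 + 5*g + 4) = (g - 3)*(g + 1)*(g + 4)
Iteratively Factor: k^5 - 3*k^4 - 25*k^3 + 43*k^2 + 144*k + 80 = (k + 4)*(k^4 - 7*k^3 + 3*k^2 + 31*k + 20) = (k + 1)*(k + 4)*(k^3 - 8*k^2 + 11*k + 20) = (k - 5)*(k + 1)*(k + 4)*(k^2 - 3*k - 4) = (k - 5)*(k + 1)^2*(k + 4)*(k - 4)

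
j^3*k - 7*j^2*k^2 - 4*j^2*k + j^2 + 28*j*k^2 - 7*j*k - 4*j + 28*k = (j - 4)*(j - 7*k)*(j*k + 1)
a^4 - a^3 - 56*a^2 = a^2*(a - 8)*(a + 7)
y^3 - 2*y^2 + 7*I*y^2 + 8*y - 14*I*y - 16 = (y - 2)*(y - I)*(y + 8*I)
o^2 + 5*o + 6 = (o + 2)*(o + 3)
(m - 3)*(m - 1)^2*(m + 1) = m^4 - 4*m^3 + 2*m^2 + 4*m - 3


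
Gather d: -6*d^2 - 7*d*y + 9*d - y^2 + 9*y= -6*d^2 + d*(9 - 7*y) - y^2 + 9*y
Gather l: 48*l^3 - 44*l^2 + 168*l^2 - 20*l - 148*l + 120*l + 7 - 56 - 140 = 48*l^3 + 124*l^2 - 48*l - 189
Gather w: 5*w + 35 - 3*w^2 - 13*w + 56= -3*w^2 - 8*w + 91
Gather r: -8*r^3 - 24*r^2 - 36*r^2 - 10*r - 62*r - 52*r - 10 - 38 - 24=-8*r^3 - 60*r^2 - 124*r - 72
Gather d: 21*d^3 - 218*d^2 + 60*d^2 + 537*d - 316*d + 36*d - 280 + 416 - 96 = 21*d^3 - 158*d^2 + 257*d + 40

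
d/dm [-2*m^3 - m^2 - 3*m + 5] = -6*m^2 - 2*m - 3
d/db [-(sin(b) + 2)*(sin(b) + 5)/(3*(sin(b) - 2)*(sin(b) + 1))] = 4*(6*sin(b) - cos(2*b) + 2)*cos(b)/(3*(sin(b) - 2)^2*(sin(b) + 1)^2)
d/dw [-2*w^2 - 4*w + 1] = -4*w - 4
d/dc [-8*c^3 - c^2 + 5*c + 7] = -24*c^2 - 2*c + 5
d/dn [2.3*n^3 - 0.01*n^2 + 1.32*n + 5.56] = 6.9*n^2 - 0.02*n + 1.32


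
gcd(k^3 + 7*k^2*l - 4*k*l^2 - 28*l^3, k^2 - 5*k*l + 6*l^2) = k - 2*l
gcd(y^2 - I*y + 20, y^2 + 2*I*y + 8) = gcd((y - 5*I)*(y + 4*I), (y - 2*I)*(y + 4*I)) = y + 4*I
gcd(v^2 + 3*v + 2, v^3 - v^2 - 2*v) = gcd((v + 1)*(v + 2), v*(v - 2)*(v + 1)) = v + 1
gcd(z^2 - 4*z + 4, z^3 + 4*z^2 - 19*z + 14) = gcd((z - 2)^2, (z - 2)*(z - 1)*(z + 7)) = z - 2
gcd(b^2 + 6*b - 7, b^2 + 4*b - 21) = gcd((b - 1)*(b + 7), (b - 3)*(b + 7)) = b + 7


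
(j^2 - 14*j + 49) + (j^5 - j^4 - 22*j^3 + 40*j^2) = j^5 - j^4 - 22*j^3 + 41*j^2 - 14*j + 49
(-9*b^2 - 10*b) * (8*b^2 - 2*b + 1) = -72*b^4 - 62*b^3 + 11*b^2 - 10*b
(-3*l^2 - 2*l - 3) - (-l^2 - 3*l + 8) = -2*l^2 + l - 11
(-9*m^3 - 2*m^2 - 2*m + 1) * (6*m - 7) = -54*m^4 + 51*m^3 + 2*m^2 + 20*m - 7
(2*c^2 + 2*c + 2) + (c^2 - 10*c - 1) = 3*c^2 - 8*c + 1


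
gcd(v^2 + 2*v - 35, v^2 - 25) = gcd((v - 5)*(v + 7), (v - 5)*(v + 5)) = v - 5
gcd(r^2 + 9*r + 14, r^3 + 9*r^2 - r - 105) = r + 7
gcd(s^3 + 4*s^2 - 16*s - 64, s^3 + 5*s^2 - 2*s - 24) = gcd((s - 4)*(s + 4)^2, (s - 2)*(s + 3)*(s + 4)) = s + 4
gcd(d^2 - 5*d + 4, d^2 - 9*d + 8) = d - 1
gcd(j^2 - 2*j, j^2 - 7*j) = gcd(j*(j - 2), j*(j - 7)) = j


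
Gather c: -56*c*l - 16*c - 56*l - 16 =c*(-56*l - 16) - 56*l - 16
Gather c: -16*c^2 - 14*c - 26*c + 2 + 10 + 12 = -16*c^2 - 40*c + 24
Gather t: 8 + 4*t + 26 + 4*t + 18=8*t + 52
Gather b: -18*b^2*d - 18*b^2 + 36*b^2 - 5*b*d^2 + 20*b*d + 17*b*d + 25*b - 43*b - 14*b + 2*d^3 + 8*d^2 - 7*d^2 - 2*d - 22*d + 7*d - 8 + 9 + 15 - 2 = b^2*(18 - 18*d) + b*(-5*d^2 + 37*d - 32) + 2*d^3 + d^2 - 17*d + 14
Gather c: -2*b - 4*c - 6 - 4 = -2*b - 4*c - 10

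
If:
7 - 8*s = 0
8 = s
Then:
No Solution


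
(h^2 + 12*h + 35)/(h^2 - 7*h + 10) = (h^2 + 12*h + 35)/(h^2 - 7*h + 10)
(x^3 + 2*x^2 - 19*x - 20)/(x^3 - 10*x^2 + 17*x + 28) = (x + 5)/(x - 7)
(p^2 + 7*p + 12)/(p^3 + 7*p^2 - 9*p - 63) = (p + 4)/(p^2 + 4*p - 21)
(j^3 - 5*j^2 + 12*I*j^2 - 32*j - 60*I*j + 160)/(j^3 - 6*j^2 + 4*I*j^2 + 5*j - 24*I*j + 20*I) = (j + 8*I)/(j - 1)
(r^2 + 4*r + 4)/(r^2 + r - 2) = (r + 2)/(r - 1)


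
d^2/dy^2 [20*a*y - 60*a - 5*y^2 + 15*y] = -10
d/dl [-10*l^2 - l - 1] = -20*l - 1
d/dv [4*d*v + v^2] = 4*d + 2*v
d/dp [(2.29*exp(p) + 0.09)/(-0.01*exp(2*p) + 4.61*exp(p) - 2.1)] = (0.0229*exp(2*p) + 0.00179999999999936*exp(p) - 5.2239)*exp(p)/(0.0001*exp(4*p) - 0.0922*exp(3*p) + 21.2941*exp(2*p) - 19.362*exp(p) + 4.41)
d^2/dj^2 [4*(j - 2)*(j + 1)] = 8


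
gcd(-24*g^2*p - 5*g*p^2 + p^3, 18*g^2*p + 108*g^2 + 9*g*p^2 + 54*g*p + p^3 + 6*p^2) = 3*g + p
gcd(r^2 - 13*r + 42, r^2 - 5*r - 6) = r - 6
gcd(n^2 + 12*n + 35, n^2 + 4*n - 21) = n + 7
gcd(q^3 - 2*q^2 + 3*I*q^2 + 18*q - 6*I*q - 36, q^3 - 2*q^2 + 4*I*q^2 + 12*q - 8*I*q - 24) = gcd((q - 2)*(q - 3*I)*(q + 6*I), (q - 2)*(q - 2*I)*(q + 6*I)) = q^2 + q*(-2 + 6*I) - 12*I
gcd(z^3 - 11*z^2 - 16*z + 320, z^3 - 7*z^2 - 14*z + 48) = z - 8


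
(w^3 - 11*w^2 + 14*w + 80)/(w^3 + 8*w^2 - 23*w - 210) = (w^2 - 6*w - 16)/(w^2 + 13*w + 42)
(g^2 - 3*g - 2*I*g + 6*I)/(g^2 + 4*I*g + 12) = (g - 3)/(g + 6*I)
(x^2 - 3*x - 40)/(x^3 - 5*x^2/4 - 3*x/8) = 8*(-x^2 + 3*x + 40)/(x*(-8*x^2 + 10*x + 3))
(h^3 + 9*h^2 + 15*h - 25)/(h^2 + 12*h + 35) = (h^2 + 4*h - 5)/(h + 7)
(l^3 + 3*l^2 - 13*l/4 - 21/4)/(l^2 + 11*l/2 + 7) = (2*l^2 - l - 3)/(2*(l + 2))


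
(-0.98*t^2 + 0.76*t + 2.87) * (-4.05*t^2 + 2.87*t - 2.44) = 3.969*t^4 - 5.8906*t^3 - 7.0511*t^2 + 6.3825*t - 7.0028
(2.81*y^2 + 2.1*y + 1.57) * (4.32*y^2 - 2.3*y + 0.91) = 12.1392*y^4 + 2.609*y^3 + 4.5095*y^2 - 1.7*y + 1.4287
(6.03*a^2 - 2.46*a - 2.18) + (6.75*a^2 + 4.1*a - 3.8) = 12.78*a^2 + 1.64*a - 5.98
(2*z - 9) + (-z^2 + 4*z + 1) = -z^2 + 6*z - 8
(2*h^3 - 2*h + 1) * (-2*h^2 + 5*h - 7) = -4*h^5 + 10*h^4 - 10*h^3 - 12*h^2 + 19*h - 7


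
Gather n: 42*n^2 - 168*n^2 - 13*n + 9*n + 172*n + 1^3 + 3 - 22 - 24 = -126*n^2 + 168*n - 42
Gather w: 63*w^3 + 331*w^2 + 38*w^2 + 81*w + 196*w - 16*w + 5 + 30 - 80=63*w^3 + 369*w^2 + 261*w - 45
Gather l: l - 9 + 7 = l - 2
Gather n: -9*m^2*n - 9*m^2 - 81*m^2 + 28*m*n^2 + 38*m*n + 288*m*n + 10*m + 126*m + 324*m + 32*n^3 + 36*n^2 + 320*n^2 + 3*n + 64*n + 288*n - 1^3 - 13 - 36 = -90*m^2 + 460*m + 32*n^3 + n^2*(28*m + 356) + n*(-9*m^2 + 326*m + 355) - 50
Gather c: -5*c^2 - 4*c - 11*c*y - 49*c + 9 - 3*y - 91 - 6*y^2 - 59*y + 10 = -5*c^2 + c*(-11*y - 53) - 6*y^2 - 62*y - 72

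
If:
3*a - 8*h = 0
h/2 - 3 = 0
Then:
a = 16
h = 6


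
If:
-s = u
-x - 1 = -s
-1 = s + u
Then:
No Solution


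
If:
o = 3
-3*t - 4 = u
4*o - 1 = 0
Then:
No Solution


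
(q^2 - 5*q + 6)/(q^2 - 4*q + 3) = (q - 2)/(q - 1)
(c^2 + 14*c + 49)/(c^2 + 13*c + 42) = (c + 7)/(c + 6)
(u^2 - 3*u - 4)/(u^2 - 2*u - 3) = (u - 4)/(u - 3)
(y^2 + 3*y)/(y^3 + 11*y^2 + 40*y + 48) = y/(y^2 + 8*y + 16)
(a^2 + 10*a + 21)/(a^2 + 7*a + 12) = (a + 7)/(a + 4)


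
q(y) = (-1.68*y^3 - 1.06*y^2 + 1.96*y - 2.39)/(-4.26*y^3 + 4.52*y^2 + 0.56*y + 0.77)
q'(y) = (-5.04*y^2 - 2.12*y + 1.96)/(-4.26*y^3 + 4.52*y^2 + 0.56*y + 0.77) + (12.78*y^2 - 9.04*y - 0.56)*(-1.68*y^3 - 1.06*y^2 + 1.96*y - 2.39)/(-4.26*y^3 + 4.52*y^2 + 0.56*y + 0.77)^2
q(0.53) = -1.12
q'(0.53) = 0.81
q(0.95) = -1.69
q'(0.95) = -5.00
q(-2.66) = 0.15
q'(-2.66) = -0.10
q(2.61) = 0.80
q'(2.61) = -0.30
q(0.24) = -1.81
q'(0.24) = 4.32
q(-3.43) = 0.21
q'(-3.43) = -0.06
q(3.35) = 0.66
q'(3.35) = -0.12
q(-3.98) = 0.23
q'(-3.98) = -0.04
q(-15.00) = 0.35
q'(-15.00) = -0.00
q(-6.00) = 0.29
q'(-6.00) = -0.02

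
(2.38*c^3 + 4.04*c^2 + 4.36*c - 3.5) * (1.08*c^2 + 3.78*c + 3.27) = 2.5704*c^5 + 13.3596*c^4 + 27.7626*c^3 + 25.9116*c^2 + 1.0272*c - 11.445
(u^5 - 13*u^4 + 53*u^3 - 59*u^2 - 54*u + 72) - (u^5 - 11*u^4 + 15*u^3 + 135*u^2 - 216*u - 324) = -2*u^4 + 38*u^3 - 194*u^2 + 162*u + 396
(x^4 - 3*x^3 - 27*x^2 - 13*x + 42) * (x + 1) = x^5 - 2*x^4 - 30*x^3 - 40*x^2 + 29*x + 42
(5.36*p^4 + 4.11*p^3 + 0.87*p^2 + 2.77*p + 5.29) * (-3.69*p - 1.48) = -19.7784*p^5 - 23.0987*p^4 - 9.2931*p^3 - 11.5089*p^2 - 23.6197*p - 7.8292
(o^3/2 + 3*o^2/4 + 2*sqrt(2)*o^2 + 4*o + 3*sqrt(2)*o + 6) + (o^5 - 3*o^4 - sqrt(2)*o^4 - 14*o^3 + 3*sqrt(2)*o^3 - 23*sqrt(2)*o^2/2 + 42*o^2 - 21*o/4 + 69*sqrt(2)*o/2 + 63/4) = o^5 - 3*o^4 - sqrt(2)*o^4 - 27*o^3/2 + 3*sqrt(2)*o^3 - 19*sqrt(2)*o^2/2 + 171*o^2/4 - 5*o/4 + 75*sqrt(2)*o/2 + 87/4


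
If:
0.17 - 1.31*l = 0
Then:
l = 0.13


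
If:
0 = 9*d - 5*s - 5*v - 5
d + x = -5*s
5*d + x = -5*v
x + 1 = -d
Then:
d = 7/13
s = 1/5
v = -3/13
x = -20/13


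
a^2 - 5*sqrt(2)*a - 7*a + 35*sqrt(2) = (a - 7)*(a - 5*sqrt(2))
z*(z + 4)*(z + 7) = z^3 + 11*z^2 + 28*z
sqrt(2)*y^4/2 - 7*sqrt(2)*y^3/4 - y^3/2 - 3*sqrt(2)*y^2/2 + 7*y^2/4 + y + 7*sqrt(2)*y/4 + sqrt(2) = (y - 4)*(y + 1/2)*(y - sqrt(2))*(sqrt(2)*y/2 + 1/2)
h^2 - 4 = (h - 2)*(h + 2)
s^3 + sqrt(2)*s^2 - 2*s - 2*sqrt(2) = (s - sqrt(2))*(s + sqrt(2))^2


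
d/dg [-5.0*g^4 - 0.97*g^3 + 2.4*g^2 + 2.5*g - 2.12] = -20.0*g^3 - 2.91*g^2 + 4.8*g + 2.5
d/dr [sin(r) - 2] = cos(r)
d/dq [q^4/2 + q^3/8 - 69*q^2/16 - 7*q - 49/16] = 2*q^3 + 3*q^2/8 - 69*q/8 - 7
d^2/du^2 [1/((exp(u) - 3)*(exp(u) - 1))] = 4*(exp(3*u) - 3*exp(2*u) + exp(u) + 3)*exp(u)/(exp(6*u) - 12*exp(5*u) + 57*exp(4*u) - 136*exp(3*u) + 171*exp(2*u) - 108*exp(u) + 27)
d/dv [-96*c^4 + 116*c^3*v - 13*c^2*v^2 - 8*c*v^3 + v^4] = 116*c^3 - 26*c^2*v - 24*c*v^2 + 4*v^3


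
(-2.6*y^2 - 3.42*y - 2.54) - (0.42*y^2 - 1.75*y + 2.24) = -3.02*y^2 - 1.67*y - 4.78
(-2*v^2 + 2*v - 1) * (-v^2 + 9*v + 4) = 2*v^4 - 20*v^3 + 11*v^2 - v - 4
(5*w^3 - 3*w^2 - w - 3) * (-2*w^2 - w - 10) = -10*w^5 + w^4 - 45*w^3 + 37*w^2 + 13*w + 30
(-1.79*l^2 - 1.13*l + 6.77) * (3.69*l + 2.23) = -6.6051*l^3 - 8.1614*l^2 + 22.4614*l + 15.0971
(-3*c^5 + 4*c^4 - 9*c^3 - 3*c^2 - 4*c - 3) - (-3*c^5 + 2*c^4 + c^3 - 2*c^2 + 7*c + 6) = 2*c^4 - 10*c^3 - c^2 - 11*c - 9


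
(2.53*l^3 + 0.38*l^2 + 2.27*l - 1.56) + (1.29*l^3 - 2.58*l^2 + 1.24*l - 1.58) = 3.82*l^3 - 2.2*l^2 + 3.51*l - 3.14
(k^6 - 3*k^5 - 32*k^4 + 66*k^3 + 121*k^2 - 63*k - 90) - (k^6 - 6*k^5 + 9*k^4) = 3*k^5 - 41*k^4 + 66*k^3 + 121*k^2 - 63*k - 90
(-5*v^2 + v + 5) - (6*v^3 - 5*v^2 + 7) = -6*v^3 + v - 2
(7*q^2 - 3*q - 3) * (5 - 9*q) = -63*q^3 + 62*q^2 + 12*q - 15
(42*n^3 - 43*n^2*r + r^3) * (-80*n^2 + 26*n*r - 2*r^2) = -3360*n^5 + 4532*n^4*r - 1202*n^3*r^2 + 6*n^2*r^3 + 26*n*r^4 - 2*r^5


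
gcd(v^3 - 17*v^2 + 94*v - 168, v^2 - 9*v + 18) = v - 6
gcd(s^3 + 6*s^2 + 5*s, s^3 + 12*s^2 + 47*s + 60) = s + 5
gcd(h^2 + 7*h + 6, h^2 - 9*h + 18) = 1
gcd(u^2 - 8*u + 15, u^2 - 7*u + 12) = u - 3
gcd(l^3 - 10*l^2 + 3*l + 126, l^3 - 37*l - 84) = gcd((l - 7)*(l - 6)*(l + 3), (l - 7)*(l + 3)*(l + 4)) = l^2 - 4*l - 21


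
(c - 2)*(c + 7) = c^2 + 5*c - 14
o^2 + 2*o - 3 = (o - 1)*(o + 3)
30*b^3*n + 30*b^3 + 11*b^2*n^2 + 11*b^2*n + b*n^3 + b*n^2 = (5*b + n)*(6*b + n)*(b*n + b)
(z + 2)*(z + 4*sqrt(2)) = z^2 + 2*z + 4*sqrt(2)*z + 8*sqrt(2)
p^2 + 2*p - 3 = (p - 1)*(p + 3)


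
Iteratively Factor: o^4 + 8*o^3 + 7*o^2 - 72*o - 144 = (o + 3)*(o^3 + 5*o^2 - 8*o - 48) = (o + 3)*(o + 4)*(o^2 + o - 12) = (o - 3)*(o + 3)*(o + 4)*(o + 4)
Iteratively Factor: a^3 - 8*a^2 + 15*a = (a - 5)*(a^2 - 3*a) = a*(a - 5)*(a - 3)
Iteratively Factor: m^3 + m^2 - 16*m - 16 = (m + 4)*(m^2 - 3*m - 4) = (m + 1)*(m + 4)*(m - 4)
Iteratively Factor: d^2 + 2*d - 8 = (d + 4)*(d - 2)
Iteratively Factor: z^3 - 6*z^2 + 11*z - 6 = (z - 1)*(z^2 - 5*z + 6) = (z - 2)*(z - 1)*(z - 3)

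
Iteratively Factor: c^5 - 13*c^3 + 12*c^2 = (c + 4)*(c^4 - 4*c^3 + 3*c^2) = c*(c + 4)*(c^3 - 4*c^2 + 3*c) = c^2*(c + 4)*(c^2 - 4*c + 3) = c^2*(c - 3)*(c + 4)*(c - 1)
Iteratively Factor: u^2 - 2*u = (u)*(u - 2)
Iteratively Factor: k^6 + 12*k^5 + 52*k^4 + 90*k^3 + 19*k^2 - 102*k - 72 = (k + 2)*(k^5 + 10*k^4 + 32*k^3 + 26*k^2 - 33*k - 36) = (k + 1)*(k + 2)*(k^4 + 9*k^3 + 23*k^2 + 3*k - 36) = (k + 1)*(k + 2)*(k + 4)*(k^3 + 5*k^2 + 3*k - 9) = (k + 1)*(k + 2)*(k + 3)*(k + 4)*(k^2 + 2*k - 3) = (k + 1)*(k + 2)*(k + 3)^2*(k + 4)*(k - 1)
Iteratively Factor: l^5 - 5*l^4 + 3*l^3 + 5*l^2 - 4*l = (l + 1)*(l^4 - 6*l^3 + 9*l^2 - 4*l) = (l - 4)*(l + 1)*(l^3 - 2*l^2 + l) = (l - 4)*(l - 1)*(l + 1)*(l^2 - l) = (l - 4)*(l - 1)^2*(l + 1)*(l)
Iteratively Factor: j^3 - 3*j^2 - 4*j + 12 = (j - 3)*(j^2 - 4) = (j - 3)*(j + 2)*(j - 2)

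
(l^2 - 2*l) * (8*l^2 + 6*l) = 8*l^4 - 10*l^3 - 12*l^2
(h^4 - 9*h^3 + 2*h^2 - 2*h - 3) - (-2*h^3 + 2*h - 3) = h^4 - 7*h^3 + 2*h^2 - 4*h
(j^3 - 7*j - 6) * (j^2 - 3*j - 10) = j^5 - 3*j^4 - 17*j^3 + 15*j^2 + 88*j + 60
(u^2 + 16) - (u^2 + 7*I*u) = -7*I*u + 16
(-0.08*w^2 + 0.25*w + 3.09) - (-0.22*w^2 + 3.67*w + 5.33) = 0.14*w^2 - 3.42*w - 2.24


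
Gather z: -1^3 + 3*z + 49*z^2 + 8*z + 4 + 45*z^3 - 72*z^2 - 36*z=45*z^3 - 23*z^2 - 25*z + 3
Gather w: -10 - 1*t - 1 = -t - 11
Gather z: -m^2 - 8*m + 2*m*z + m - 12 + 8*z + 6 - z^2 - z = -m^2 - 7*m - z^2 + z*(2*m + 7) - 6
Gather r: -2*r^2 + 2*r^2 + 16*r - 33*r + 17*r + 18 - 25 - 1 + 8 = 0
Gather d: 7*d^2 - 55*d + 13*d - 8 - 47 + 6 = 7*d^2 - 42*d - 49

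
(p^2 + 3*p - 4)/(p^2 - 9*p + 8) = (p + 4)/(p - 8)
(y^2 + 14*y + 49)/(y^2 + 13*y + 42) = (y + 7)/(y + 6)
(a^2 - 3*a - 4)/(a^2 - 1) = (a - 4)/(a - 1)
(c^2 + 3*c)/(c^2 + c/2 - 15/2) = 2*c/(2*c - 5)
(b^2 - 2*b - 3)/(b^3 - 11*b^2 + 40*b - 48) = (b + 1)/(b^2 - 8*b + 16)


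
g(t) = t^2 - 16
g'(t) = 2*t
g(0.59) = -15.65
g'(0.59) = 1.18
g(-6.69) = 28.76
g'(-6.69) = -13.38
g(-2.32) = -10.62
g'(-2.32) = -4.64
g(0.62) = -15.62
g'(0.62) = 1.24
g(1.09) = -14.81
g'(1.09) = 2.18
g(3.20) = -5.76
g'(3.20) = 6.40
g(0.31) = -15.90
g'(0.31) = 0.62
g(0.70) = -15.51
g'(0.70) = 1.40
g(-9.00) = 65.00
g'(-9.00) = -18.00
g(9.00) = 65.00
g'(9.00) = 18.00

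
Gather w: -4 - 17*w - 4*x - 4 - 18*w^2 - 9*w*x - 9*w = -18*w^2 + w*(-9*x - 26) - 4*x - 8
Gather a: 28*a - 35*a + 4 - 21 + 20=3 - 7*a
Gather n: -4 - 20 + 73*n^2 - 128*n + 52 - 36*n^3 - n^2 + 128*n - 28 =-36*n^3 + 72*n^2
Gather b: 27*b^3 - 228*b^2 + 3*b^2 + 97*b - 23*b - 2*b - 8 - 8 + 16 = 27*b^3 - 225*b^2 + 72*b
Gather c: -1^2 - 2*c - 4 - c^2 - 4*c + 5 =-c^2 - 6*c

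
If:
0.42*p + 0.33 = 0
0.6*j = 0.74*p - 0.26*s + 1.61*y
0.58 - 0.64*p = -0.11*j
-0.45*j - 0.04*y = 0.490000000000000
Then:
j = -9.84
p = -0.79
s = 630.40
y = 98.50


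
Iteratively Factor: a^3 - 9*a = (a + 3)*(a^2 - 3*a) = a*(a + 3)*(a - 3)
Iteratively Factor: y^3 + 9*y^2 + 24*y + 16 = (y + 1)*(y^2 + 8*y + 16) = (y + 1)*(y + 4)*(y + 4)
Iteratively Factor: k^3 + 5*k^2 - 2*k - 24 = (k + 3)*(k^2 + 2*k - 8) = (k - 2)*(k + 3)*(k + 4)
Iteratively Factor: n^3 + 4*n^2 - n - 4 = (n - 1)*(n^2 + 5*n + 4) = (n - 1)*(n + 4)*(n + 1)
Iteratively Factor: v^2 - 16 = (v + 4)*(v - 4)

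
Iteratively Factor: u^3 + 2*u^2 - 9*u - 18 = (u + 3)*(u^2 - u - 6) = (u - 3)*(u + 3)*(u + 2)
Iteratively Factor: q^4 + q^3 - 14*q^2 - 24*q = (q + 3)*(q^3 - 2*q^2 - 8*q) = (q + 2)*(q + 3)*(q^2 - 4*q) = (q - 4)*(q + 2)*(q + 3)*(q)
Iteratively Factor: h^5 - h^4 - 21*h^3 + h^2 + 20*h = (h)*(h^4 - h^3 - 21*h^2 + h + 20) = h*(h - 1)*(h^3 - 21*h - 20) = h*(h - 1)*(h + 4)*(h^2 - 4*h - 5) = h*(h - 5)*(h - 1)*(h + 4)*(h + 1)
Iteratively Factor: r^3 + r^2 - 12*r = (r)*(r^2 + r - 12) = r*(r + 4)*(r - 3)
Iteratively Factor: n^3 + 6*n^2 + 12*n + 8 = (n + 2)*(n^2 + 4*n + 4) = (n + 2)^2*(n + 2)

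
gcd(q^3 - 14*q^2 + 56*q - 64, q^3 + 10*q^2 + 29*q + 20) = 1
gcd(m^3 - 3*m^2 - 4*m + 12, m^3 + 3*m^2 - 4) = m + 2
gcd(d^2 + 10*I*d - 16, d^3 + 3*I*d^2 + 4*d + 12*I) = d + 2*I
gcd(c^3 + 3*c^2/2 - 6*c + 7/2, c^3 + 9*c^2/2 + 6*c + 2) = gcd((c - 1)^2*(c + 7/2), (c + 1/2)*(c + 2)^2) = 1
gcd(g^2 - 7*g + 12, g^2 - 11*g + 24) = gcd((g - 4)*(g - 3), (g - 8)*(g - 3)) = g - 3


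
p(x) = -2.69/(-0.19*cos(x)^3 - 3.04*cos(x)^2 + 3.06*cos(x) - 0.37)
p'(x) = -2.69*(-0.57*sin(x)*cos(x)^2 - 6.08*sin(x)*cos(x) + 3.06*sin(x))/(-0.19*cos(x)^3 - 3.04*cos(x)^2 + 3.06*cos(x) - 0.37)^2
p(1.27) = -10.16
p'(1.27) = -44.28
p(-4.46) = 2.04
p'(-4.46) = -6.78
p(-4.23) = 1.11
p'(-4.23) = -2.33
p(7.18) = -8.69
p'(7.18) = 20.99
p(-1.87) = 1.76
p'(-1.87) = 5.27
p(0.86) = -9.62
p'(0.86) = 29.97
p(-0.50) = 17.44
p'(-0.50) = -147.10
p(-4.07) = 0.83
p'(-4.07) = -1.32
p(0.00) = 4.98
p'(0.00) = 0.00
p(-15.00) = 0.62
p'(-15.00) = 0.67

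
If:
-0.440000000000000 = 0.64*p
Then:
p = -0.69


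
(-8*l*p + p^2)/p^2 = (-8*l + p)/p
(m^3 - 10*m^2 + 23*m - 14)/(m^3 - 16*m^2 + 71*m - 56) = (m - 2)/(m - 8)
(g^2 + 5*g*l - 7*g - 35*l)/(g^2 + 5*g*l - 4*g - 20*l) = (g - 7)/(g - 4)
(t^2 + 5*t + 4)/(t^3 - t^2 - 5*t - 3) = (t + 4)/(t^2 - 2*t - 3)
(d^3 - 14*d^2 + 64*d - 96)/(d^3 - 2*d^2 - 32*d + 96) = (d - 6)/(d + 6)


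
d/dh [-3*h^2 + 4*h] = 4 - 6*h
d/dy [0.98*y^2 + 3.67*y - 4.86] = 1.96*y + 3.67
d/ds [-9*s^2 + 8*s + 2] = 8 - 18*s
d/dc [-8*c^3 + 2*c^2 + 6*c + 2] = -24*c^2 + 4*c + 6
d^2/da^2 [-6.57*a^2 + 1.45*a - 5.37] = -13.1400000000000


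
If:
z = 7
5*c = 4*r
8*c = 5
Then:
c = 5/8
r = 25/32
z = 7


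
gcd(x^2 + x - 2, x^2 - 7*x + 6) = x - 1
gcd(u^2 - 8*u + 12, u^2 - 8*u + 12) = u^2 - 8*u + 12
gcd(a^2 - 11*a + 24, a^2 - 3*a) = a - 3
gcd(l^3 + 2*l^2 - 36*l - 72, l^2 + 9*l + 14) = l + 2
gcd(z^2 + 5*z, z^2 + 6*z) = z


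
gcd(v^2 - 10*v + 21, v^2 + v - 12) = v - 3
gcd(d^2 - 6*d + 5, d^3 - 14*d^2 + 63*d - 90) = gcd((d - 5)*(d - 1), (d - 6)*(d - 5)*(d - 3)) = d - 5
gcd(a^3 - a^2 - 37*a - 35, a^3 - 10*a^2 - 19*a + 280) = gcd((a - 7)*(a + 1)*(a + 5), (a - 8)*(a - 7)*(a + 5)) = a^2 - 2*a - 35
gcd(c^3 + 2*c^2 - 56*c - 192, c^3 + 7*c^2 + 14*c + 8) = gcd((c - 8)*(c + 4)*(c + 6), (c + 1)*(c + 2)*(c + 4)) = c + 4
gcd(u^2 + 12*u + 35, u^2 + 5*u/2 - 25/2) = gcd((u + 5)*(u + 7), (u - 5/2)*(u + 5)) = u + 5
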